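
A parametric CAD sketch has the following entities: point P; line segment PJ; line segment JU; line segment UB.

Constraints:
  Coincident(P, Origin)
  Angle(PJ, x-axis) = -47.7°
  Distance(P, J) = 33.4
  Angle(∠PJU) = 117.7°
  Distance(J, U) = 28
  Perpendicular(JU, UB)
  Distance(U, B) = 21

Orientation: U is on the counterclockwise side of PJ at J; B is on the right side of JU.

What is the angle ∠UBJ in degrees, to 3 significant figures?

53.1°

P is at the origin; PJ runs at -47.7° with length 33.4, so J = 33.4·(cos -47.7°, sin -47.7°) = (22.5, -24.7). ∠PJU = 117.7°, so JU runs at -47.7° + (180° − 117.7°) = 14.6° from the x-axis; with |JU| = 28.0, U = J + 28.0·(cos 14.6°, sin 14.6°) = (49.6, -17.6). JU is perpendicular to UB; with |UB| = 21.0 on the right of JU, B = U + 21.0·(0.252, -0.968) = (54.9, -38.0). Then cos ∠UBJ = BU·BJ / (|BU||BJ|), giving 53.1°.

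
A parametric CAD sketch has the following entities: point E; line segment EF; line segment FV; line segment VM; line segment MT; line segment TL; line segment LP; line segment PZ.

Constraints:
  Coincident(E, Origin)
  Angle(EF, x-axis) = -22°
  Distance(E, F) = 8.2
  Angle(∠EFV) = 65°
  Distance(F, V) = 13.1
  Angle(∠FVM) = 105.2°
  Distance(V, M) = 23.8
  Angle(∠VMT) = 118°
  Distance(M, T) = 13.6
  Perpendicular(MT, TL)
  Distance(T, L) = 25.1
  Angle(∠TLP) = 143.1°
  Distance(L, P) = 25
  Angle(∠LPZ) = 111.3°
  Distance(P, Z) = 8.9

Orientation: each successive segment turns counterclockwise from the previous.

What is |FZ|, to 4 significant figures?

15.22

∠TLP = 143.1° gives LP at -3.300° from the x-axis; with |LP| = 25.0, P = (19.01, -12.99). ∠LPZ = 111.3° gives PZ at 65.40° from the x-axis; with |PZ| = 8.9, Z = (22.71, -4.896). Then |FZ| = |Z − F| = 15.22.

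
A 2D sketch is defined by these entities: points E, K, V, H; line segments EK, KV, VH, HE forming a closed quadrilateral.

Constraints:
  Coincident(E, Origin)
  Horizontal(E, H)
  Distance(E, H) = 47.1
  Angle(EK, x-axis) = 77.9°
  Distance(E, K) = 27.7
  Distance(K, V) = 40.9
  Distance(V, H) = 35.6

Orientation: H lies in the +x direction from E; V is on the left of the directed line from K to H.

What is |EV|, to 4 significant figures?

58.01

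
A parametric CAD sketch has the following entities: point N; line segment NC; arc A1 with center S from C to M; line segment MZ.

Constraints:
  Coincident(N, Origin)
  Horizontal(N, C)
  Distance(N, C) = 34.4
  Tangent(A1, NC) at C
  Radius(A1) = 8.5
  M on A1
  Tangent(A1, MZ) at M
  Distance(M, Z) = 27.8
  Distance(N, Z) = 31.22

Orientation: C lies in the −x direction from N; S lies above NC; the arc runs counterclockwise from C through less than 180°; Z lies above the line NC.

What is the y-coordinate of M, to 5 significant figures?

4.2488

Checks: |SM| = 8.500 ✓; ∠(SM, MZ) = 90.00° ✓; |MZ| = 27.80 ✓; |NZ| = 31.22 ✓.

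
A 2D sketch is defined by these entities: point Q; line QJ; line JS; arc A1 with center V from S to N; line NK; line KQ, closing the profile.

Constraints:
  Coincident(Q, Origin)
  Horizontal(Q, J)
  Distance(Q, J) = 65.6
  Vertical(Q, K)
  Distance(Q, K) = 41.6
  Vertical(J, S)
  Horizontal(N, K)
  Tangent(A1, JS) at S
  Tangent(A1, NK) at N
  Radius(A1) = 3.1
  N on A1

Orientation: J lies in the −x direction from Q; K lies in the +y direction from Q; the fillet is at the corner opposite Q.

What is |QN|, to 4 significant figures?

75.08

Q is at the origin; Q and J share the same y with |QJ| = 65.6 and J on the −x side, so J = (-65.60, 0.000). Q and K share the same x with |QK| = 41.6 and K on the +y side, so K = (0.000, 41.60). The virtual corner opposite Q is at (-65.60, 41.60). A1 meets JS tangentially, so VS is at right angles to JS and the tangent condition forces VN to be normal to NK, with radius 3.1, so the center V sits 3.1 in from both sides at V = (-62.50, 38.50). That places the tangent points at S = (-65.60, 38.50) on JS and N = (-62.50, 41.60) on NK. Then |QN| = |N − Q| = 75.08.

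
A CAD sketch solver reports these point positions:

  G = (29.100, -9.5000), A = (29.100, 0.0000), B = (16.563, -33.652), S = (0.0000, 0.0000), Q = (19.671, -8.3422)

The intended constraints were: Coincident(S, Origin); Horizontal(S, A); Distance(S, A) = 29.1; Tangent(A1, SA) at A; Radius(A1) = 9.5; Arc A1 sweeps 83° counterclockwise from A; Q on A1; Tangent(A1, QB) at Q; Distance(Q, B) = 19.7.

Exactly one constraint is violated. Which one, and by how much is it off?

Distance(Q, B) = 19.7 — off by 5.80.

S = (0.00, 0.00) ✓; S.y = 0.00, A.y = 0.00 ✓; |SA| = 29.10 ✓; ∠(GA, AS) = 90.00° ✓; |GA| = 9.500 ✓; bearing(G→Q) − bearing(G→A) = 83.00° ✓; |GQ| = 9.500 ✓; ∠(GQ, QB) = 90.00° ✓; |QB| = 25.50 ✗.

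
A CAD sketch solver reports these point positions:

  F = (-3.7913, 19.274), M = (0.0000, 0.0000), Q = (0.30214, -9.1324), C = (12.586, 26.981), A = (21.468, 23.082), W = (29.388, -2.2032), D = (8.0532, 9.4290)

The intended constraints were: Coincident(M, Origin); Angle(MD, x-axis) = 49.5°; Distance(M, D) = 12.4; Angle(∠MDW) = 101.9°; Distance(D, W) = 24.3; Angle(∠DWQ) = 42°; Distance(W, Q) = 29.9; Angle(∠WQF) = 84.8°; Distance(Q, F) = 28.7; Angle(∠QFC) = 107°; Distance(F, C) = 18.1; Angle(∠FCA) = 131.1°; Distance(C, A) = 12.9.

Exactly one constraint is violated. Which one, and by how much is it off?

Distance(C, A) = 12.9 — off by 3.20.

M = (0.00, 0.00) ✓; MD at 49.50° ✓; |MD| = 12.40 ✓; ∠MDW = 101.9° ✓; |DW| = 24.30 ✓; ∠DWQ = 42.00° ✓; |WQ| = 29.90 ✓; ∠WQF = 84.80° ✓; |QF| = 28.70 ✓; ∠QFC = 107.0° ✓; |FC| = 18.10 ✓; ∠FCA = 131.1° ✓; |CA| = 9.700 ✗.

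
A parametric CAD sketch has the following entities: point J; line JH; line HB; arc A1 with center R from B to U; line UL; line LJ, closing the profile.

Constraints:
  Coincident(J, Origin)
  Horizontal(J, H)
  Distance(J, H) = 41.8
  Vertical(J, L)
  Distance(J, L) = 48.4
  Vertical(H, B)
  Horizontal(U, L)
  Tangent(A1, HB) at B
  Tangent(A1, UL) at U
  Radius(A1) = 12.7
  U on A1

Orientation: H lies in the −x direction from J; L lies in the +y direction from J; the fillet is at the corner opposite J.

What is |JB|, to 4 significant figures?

54.97

J is at the origin; J and H share the same y with |JH| = 41.8 and H on the −x side, so H = (-41.80, 0.000). JL is vertical with |JL| = 48.4 and L on the +y side, so L = (0.000, 48.40). The virtual corner opposite J is at (-41.80, 48.40). Tangency of A1 to HB means the radius RB is perpendicular to HB and A1 meets UL tangentially, so RU is at right angles to UL, with radius 12.7, so the center R sits 12.7 in from both sides at R = (-29.10, 35.70). That places the tangent points at B = (-41.80, 35.70) on HB and U = (-29.10, 48.40) on UL. Then |JB| = |B − J| = 54.97.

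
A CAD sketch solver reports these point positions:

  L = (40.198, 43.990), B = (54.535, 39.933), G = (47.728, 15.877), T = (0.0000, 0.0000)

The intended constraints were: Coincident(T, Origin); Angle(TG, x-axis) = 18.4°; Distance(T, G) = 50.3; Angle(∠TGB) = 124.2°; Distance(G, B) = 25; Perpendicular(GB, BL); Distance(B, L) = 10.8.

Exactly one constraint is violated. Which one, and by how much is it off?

Distance(B, L) = 10.8 — off by 4.10.

T = (0.00, 0.00) ✓; TG at 18.40° ✓; |TG| = 50.30 ✓; ∠TGB = 124.2° ✓; |GB| = 25.00 ✓; ∠(GB, BL) = 90.00° ✓; |BL| = 14.90 ✗.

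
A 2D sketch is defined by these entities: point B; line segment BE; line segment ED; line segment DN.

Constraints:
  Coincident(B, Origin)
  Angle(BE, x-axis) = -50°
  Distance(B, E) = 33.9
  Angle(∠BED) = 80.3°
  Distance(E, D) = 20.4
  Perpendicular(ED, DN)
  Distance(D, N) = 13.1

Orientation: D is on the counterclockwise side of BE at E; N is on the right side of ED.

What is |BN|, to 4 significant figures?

48.78

∠BED = 80.3°, so ED runs at -50.0° + (180° − 80.3°) = 49.70° from the x-axis; with |ED| = 20.4, D = E + 20.4·(cos 49.70°, sin 49.70°) = (34.99, -10.41). The perpendicularity gives DN at right angles to ED; with |DN| = 13.1 on the right of ED, N = D + 13.1·(0.7627, -0.6468) = (44.98, -18.88). Then |BN| = |N − B| = 48.78.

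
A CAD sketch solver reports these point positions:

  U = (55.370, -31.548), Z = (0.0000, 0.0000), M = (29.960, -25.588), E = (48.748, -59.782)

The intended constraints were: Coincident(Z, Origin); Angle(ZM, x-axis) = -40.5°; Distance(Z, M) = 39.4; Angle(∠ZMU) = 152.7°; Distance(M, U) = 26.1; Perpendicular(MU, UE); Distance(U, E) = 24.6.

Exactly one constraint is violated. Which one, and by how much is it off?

Distance(U, E) = 24.6 — off by 4.40.

Z = (0.00, 0.00) ✓; ZM at -40.50° ✓; |ZM| = 39.40 ✓; ∠ZMU = 152.7° ✓; |MU| = 26.10 ✓; ∠(MU, UE) = 90.00° ✓; |UE| = 29.00 ✗.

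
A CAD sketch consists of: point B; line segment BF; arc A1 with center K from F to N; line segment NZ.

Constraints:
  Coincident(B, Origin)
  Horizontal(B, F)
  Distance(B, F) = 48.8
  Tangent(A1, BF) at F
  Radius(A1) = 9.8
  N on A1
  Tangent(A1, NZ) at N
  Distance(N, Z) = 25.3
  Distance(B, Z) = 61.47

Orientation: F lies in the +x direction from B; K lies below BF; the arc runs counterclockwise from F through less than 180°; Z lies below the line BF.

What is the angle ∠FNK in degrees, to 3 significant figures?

34.1°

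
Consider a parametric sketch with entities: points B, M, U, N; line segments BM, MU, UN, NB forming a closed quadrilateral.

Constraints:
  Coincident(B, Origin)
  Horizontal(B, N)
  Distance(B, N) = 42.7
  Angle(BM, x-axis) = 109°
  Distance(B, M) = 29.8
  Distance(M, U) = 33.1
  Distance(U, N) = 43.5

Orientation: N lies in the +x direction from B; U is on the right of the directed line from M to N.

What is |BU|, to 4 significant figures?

3.717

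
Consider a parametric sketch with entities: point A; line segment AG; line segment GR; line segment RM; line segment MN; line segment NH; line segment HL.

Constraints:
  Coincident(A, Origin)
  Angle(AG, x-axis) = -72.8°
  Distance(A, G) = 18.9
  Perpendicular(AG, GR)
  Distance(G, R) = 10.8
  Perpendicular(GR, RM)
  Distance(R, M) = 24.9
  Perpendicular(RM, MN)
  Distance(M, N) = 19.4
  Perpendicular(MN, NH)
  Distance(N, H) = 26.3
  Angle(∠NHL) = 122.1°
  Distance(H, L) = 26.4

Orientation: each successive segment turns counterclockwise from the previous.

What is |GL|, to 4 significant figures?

20.68

A is at the origin; AG runs at -72.8° with length 18.9, so G = (5.589, -18.05). AG is perpendicular to GR, so GR runs at 17.20°; with |GR| = 10.8, R = (15.91, -14.86). GR is perpendicular to RM, so RM runs at 107.2°; with |RM| = 24.9, M = (8.543, 8.925). The perpendicularity gives MN at right angles to RM, so MN runs at -162.8°; with |MN| = 19.4, N = (-9.990, 3.189). MN is perpendicular to NH, so NH runs at -72.80°; with |NH| = 26.3, H = (-2.213, -21.94). ∠NHL = 122.1° gives HL at -14.90° from the x-axis; with |HL| = 26.4, L = (23.30, -28.72). Then |GL| = |L − G| = 20.68.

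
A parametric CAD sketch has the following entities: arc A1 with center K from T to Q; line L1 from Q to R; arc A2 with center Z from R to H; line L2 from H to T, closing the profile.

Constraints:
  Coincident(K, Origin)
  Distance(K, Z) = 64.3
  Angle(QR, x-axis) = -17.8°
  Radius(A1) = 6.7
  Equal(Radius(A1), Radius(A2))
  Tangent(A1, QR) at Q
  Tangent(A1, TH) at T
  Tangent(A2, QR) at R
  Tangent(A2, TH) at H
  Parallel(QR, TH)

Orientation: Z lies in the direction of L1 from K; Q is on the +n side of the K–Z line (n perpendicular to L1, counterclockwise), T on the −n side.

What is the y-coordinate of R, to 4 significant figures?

-13.28

The slot axis is L1's direction at -17.8°, so u = (cos -17.8°, sin -17.8°) = (0.9521, -0.3057) and n = (−sin -17.8°, cos -17.8°) = (0.3057, 0.9521). K is at the origin and Z lies 64.3 along u from K, so Z = 64.3·u = (61.22, -19.66). Tangency of A1 to both parallel lines with radius 6.7 puts Q and T at K ± 6.7·n: Q = (2.048, 6.379), T = (-2.048, -6.379). Equal radii place R and H the same way about Z: R = Z + 6.7·n = (63.27, -13.28), H = Z − 6.7·n = (59.17, -26.04). So R.y = -13.28.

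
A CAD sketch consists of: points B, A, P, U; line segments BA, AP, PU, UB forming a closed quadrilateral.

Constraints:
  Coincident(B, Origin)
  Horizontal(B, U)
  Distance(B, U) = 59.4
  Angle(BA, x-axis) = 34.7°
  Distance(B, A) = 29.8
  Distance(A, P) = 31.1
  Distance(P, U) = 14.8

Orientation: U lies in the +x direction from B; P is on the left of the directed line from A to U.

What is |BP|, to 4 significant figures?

57.29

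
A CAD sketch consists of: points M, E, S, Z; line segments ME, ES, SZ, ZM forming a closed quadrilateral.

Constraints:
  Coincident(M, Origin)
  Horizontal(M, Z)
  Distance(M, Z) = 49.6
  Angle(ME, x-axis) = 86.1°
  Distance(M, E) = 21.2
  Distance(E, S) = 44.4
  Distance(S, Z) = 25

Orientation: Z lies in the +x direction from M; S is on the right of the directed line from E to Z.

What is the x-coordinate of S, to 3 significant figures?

28.8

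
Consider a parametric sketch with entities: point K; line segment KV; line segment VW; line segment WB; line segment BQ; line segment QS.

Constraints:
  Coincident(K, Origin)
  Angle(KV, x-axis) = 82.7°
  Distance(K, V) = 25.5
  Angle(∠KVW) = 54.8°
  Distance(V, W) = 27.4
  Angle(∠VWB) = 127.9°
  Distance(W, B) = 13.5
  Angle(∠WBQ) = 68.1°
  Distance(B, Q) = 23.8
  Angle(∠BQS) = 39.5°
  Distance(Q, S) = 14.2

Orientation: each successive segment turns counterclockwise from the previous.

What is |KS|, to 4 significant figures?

16.52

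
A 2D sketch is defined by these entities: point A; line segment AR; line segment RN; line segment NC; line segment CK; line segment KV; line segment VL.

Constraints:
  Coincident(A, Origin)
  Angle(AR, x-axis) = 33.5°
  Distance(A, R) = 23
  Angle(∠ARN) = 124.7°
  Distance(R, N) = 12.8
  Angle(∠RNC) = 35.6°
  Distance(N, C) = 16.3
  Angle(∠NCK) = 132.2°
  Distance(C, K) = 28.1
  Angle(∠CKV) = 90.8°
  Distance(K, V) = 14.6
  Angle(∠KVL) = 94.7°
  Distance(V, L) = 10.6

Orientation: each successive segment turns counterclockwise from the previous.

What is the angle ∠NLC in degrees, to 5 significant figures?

34.304°

∠CKV = 90.8° gives KV at 10.200° from the x-axis; with |KV| = 14.6, V = (29.414, -12.558). ∠KVL = 94.7° gives VL at 95.500° from the x-axis; with |VL| = 10.6, L = (28.398, -2.0073). Then cos ∠NLC = LN·LC / (|LN||LC|), giving 34.304°.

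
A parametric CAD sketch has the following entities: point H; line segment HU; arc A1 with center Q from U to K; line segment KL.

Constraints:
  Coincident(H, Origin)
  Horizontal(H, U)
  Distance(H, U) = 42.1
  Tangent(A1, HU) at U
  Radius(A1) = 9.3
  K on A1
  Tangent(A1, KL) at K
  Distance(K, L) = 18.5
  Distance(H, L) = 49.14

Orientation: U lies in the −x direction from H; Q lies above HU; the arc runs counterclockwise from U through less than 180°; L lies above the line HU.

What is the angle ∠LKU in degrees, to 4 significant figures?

125.8°

H is at the origin; HU is horizontal with |HU| = 42.1 and U on the −x side, so U = (-42.10, 0.000). Tangency of A1 to HU means the radius QU is perpendicular to HU, so Q = U + (0, 9.3) = (-42.10, 9.300). Since QK ⟂ KL (tangency), |QL| = √(9.3² + 18.5²) = 20.71 regardless of where K sits on A1. So L lies on both circle(H, 49.14) and circle(Q, 20.71); the above-HU intersection is L = (-39.08, 29.79). K is the foot of the tangent from L: K = (-33.27, 12.22).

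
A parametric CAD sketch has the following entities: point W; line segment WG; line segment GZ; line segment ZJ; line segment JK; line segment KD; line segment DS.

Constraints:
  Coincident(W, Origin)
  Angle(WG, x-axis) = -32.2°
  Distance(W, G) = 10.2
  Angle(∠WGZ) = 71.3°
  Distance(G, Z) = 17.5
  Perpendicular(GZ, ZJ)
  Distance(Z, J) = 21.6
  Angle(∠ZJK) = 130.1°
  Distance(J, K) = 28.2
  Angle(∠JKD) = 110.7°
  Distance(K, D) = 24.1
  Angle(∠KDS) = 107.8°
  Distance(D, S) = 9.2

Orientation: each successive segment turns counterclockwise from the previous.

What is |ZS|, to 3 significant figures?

45.0

W is at the origin; WG runs at -32.2° with length 10.2, so G = (8.63, -5.44). ∠WGZ = 71.3° gives GZ at 76.5° from the x-axis; with |GZ| = 17.5, Z = (12.7, 11.6). GZ is perpendicular to ZJ, so ZJ runs at 166°; with |ZJ| = 21.6, J = (-8.29, 16.6). ∠ZJK = 130.1° gives JK at -144° from the x-axis; with |JK| = 28.2, K = (-31.0, -0.111). ∠JKD = 110.7° gives KD at -74.3° from the x-axis; with |KD| = 24.1, D = (-24.5, -23.3). ∠KDS = 107.8° gives DS at -2.10° from the x-axis; with |DS| = 9.2, S = (-15.3, -23.6). Then |ZS| = |S − Z| = 45.0.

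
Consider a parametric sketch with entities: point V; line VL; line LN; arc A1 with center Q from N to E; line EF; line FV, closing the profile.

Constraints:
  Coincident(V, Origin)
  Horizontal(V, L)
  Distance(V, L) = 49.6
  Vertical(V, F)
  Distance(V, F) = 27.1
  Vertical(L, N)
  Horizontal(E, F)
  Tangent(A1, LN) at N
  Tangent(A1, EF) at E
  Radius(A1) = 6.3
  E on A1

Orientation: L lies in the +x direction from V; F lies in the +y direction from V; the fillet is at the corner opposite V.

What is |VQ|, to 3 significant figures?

48.0

V is at the origin; VL is horizontal with |VL| = 49.6 and L on the +x side, so L = (49.6, 0.00). V and F share the same x with |VF| = 27.1 and F on the +y side, so F = (0.00, 27.1). The virtual corner opposite V is at (49.6, 27.1). A1 meets LN tangentially, so QN is at right angles to LN and A1 meets EF tangentially, so QE is at right angles to EF, with radius 6.3, so the center Q sits 6.3 in from both sides at Q = (43.3, 20.8). Then |VQ| = |Q − V| = 48.0.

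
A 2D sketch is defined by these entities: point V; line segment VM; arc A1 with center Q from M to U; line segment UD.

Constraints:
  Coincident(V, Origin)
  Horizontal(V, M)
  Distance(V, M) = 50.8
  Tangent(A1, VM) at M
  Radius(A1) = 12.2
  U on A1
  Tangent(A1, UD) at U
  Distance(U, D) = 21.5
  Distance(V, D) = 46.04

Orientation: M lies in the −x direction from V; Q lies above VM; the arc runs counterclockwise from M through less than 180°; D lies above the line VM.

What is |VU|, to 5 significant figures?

40.049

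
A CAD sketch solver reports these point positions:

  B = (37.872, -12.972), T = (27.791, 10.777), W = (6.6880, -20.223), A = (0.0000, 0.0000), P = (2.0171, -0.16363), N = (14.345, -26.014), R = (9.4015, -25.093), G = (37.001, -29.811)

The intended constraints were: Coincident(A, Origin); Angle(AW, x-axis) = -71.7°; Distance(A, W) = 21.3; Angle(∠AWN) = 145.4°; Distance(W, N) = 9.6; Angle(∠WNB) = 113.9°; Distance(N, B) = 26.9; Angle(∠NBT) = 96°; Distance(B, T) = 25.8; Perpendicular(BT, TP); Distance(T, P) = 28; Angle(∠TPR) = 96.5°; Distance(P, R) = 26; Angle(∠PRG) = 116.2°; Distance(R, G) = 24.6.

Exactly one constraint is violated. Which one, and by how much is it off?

Distance(R, G) = 24.6 — off by 3.40.

A = (0.00, 0.00) ✓; AW at -71.70° ✓; |AW| = 21.30 ✓; ∠AWN = 145.4° ✓; |WN| = 9.600 ✓; ∠WNB = 113.9° ✓; |NB| = 26.90 ✓; ∠NBT = 96.00° ✓; |BT| = 25.80 ✓; ∠(BT, TP) = 90.00° ✓; |TP| = 28.00 ✓; ∠TPR = 96.50° ✓; |PR| = 26.00 ✓; ∠PRG = 116.2° ✓; |RG| = 28.00 ✗.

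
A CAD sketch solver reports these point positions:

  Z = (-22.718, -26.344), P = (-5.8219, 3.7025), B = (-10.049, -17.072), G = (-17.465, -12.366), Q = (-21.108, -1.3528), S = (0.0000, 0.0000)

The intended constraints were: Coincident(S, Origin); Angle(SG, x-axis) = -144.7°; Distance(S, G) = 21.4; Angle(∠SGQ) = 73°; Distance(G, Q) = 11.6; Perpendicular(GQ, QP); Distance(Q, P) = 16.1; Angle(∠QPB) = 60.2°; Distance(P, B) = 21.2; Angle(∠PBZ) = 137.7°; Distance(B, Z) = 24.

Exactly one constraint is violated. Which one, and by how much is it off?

Distance(B, Z) = 24 — off by 8.30.

S = (0.00, 0.00) ✓; SG at -144.7° ✓; |SG| = 21.40 ✓; ∠SGQ = 73.00° ✓; |GQ| = 11.60 ✓; ∠(GQ, QP) = 90.00° ✓; |QP| = 16.10 ✓; ∠QPB = 60.20° ✓; |PB| = 21.20 ✓; ∠PBZ = 137.7° ✓; |BZ| = 15.70 ✗.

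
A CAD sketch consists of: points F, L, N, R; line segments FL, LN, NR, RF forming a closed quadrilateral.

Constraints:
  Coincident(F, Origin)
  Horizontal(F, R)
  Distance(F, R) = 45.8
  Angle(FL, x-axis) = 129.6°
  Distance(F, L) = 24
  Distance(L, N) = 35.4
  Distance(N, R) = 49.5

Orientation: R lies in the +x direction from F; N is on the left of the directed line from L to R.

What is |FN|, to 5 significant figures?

40.643

F is at the origin; FR is horizontal with |FR| = 45.8 and R in +x, so R = (45.8, 0). FL runs at 129.6° with |FL| = 24.0, so L = (-15.298, 18.492). N is determined by |LN| = 35.4 and |NR| = 49.5 together: it lies at the intersection of circle(L, 35.4) and circle(R, 49.5). With |LR| = 63.835, the foot of the radical line on LR is 22.541 from L and the perpendicular offset is √(35.4² − 22.541²) = 27.296. Taking the left-of-LR solution: N = (14.184, 38.088).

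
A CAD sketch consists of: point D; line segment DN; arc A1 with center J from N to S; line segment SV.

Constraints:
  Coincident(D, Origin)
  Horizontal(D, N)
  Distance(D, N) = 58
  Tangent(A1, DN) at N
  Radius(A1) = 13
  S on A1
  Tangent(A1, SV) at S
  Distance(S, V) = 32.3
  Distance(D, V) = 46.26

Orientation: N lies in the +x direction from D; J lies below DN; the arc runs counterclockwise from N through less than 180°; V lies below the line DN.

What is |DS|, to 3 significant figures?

47.2

D is at the origin; D and N share the same y with |DN| = 58.0 and N on the +x side, so N = (58.0, 0.00). Since A1 is tangent to DN there, JN ⟂ DN, so J = N + (0, -13) = (58.0, -13.0). Since JS ⟂ SV (tangency), |JV| = √(13.0² + 32.3²) = 34.8 regardless of where S sits on A1. So V lies on both circle(D, 46.26) and circle(J, 34.8); the below-DN intersection is V = (30.7, -34.6). S is the foot of the tangent from V: S = (46.7, -6.56).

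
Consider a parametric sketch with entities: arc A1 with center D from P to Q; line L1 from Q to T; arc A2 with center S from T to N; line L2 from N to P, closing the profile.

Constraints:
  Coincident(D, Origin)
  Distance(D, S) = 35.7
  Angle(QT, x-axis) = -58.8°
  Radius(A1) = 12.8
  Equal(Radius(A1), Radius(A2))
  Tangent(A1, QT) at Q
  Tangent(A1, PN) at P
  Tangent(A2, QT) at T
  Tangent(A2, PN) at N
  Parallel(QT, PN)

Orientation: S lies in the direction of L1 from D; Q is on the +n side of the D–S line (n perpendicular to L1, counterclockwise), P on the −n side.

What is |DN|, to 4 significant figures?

37.93

The slot axis is L1's direction at -58.8°, so u = (cos -58.8°, sin -58.8°) = (0.5180, -0.8554) and n = (−sin -58.8°, cos -58.8°) = (0.8554, 0.5180). D is at the origin and S lies 35.7 along u from D, so S = 35.7·u = (18.49, -30.54). Tangency of A1 to both parallel lines with radius 12.8 puts Q and P at D ± 12.8·n: Q = (10.95, 6.631), P = (-10.95, -6.631). Equal radii place T and N the same way about S: T = S + 12.8·n = (29.44, -23.91), N = S − 12.8·n = (7.545, -37.17). Then |DN| = |N − D| = 37.93.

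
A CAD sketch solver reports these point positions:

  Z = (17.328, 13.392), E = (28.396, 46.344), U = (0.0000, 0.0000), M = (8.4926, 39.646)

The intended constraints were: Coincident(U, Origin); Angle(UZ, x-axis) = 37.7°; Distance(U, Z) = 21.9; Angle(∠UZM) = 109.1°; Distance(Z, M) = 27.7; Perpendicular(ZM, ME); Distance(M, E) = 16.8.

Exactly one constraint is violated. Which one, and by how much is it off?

Distance(M, E) = 16.8 — off by 4.20.

U = (0.00, 0.00) ✓; UZ at 37.70° ✓; |UZ| = 21.90 ✓; ∠UZM = 109.1° ✓; |ZM| = 27.70 ✓; ∠(ZM, ME) = 90.00° ✓; |ME| = 21.00 ✗.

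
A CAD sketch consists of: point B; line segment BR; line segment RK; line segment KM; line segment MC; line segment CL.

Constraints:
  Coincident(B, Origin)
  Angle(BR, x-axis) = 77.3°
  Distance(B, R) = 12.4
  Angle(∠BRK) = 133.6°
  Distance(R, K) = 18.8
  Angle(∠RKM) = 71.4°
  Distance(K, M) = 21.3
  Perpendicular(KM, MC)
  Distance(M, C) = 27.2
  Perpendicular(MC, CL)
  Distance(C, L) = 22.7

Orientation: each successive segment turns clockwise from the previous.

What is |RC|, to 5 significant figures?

17.950

B is at the origin; BR runs at 77.3° with length 12.4, so R = (2.7261, 12.097). ∠BRK = 133.6° gives RK at 30.900° from the x-axis; with |RK| = 18.8, K = (18.858, 21.751). ∠RKM = 71.4° gives KM at -77.700° from the x-axis; with |KM| = 21.3, M = (23.395, 0.94013). KM ⟂ MC, so MC runs at -167.70°; with |MC| = 27.2, C = (-3.1804, -4.8543). Then |RC| = |C − R| = 17.950.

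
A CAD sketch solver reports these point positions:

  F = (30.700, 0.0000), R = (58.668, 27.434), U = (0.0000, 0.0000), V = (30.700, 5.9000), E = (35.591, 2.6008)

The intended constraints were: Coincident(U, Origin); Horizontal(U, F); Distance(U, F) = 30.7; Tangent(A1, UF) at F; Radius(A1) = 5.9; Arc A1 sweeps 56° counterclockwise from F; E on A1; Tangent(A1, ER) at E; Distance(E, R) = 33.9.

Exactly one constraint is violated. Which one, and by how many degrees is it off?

Tangent(A1, ER) at E — off by 8.90°.

U = (0.00, 0.00) ✓; U.y = 0.00, F.y = 0.00 ✓; |UF| = 30.70 ✓; ∠(VF, FU) = 90.00° ✓; |VF| = 5.900 ✓; bearing(V→E) − bearing(V→F) = 56.00° ✓; |VE| = 5.900 ✓; ∠(VE, ER) = 98.90° ✗; |ER| = 33.90 ✓.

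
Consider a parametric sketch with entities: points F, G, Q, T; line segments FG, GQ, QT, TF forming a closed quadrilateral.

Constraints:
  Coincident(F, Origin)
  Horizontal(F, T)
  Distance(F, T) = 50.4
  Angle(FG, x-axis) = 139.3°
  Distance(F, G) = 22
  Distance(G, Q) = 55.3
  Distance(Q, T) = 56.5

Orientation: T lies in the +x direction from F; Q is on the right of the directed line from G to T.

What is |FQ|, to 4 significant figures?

36.40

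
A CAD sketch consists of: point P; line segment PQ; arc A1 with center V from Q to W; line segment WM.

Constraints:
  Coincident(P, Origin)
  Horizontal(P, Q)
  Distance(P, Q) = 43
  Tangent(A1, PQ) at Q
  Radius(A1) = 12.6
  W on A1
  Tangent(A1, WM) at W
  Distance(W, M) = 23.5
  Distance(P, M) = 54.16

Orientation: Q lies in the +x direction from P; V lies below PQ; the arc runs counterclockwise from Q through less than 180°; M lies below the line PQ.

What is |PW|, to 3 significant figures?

35.0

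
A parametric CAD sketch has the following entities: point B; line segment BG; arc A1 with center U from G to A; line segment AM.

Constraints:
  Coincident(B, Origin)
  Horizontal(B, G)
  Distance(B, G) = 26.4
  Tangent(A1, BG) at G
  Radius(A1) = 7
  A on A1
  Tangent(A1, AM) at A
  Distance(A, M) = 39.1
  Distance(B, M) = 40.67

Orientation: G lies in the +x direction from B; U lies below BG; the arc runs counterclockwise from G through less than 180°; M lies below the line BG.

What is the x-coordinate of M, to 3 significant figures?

4.87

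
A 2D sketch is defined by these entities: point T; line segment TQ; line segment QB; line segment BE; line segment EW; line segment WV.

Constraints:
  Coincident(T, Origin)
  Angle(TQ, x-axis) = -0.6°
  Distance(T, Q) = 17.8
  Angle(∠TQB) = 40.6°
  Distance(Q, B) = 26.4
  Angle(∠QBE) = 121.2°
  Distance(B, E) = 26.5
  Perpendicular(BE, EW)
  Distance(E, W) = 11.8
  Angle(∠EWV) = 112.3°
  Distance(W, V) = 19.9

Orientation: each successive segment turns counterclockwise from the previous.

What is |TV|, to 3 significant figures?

5.38

BE ⟂ EW, so EW runs at -72.4°; with |EW| = 11.8, W = (-23.8, -2.06). ∠EWV = 112.3° gives WV at -4.70° from the x-axis; with |WV| = 19.9, V = (-3.92, -3.69). Then |TV| = |V − T| = 5.38.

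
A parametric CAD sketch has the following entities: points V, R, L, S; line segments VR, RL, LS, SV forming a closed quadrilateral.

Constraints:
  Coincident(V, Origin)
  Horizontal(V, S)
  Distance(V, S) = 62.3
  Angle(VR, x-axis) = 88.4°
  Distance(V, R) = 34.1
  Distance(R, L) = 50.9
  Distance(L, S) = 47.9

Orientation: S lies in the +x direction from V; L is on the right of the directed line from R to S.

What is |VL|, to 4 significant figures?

21.94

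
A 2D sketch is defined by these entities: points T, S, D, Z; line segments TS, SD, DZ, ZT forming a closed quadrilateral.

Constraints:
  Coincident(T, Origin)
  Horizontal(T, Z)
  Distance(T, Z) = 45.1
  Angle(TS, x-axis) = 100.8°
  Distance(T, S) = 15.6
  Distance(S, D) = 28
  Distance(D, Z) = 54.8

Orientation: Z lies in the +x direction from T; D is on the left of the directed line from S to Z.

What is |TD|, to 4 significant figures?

41.74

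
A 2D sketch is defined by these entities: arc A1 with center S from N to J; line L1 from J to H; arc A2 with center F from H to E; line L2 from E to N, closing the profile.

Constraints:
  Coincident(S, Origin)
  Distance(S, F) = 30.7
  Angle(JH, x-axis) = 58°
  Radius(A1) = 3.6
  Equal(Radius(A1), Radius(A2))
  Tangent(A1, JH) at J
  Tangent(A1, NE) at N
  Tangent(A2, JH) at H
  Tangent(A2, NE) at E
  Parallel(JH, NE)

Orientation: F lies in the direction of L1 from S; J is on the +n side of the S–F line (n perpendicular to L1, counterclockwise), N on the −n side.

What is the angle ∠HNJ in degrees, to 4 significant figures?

76.80°

Tangency of A1 to both parallel lines with radius 3.6 puts J and N at S ± 3.6·n: J = (-3.053, 1.908), N = (3.053, -1.908). Equal radii place H and E the same way about F: H = F + 3.6·n = (13.22, 27.94), E = F − 3.6·n = (19.32, 24.13). Then cos ∠HNJ = NH·NJ / (|NH||NJ|), giving 76.80°.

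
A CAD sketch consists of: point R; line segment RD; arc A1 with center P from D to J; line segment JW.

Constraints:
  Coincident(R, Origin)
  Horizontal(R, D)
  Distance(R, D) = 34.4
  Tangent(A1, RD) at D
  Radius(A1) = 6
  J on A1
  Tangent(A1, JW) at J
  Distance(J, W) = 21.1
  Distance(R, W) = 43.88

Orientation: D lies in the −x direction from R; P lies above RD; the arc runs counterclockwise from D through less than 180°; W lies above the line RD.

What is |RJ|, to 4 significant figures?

29.55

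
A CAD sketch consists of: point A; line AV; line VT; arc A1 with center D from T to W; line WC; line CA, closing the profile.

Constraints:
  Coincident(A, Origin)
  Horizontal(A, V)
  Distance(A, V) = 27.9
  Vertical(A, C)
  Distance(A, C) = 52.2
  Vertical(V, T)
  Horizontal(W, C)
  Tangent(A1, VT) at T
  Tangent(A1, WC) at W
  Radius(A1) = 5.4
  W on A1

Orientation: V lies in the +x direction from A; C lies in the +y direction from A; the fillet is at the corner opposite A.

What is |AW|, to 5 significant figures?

56.843

A is at the origin; A and V share the same y with |AV| = 27.9 and V on the +x side, so V = (27.900, 0.0000). A and C share the same x with |AC| = 52.2 and C on the +y side, so C = (0.0000, 52.200). The virtual corner opposite A is at (27.900, 52.200). Tangency of A1 to VT means the radius DT is perpendicular to VT and since A1 is tangent to WC there, DW ⟂ WC, with radius 5.4, so the center D sits 5.4 in from both sides at D = (22.500, 46.800). That places the tangent points at T = (27.900, 46.800) on VT and W = (22.500, 52.200) on WC. Then |AW| = |W − A| = 56.843.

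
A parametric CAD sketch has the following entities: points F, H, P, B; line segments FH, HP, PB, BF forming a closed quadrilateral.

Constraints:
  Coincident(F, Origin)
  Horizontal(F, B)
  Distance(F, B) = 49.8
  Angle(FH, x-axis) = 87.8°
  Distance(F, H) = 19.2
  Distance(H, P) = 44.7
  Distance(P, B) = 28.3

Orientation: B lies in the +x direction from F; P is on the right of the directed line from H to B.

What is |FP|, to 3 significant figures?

31.9

Checks: |HP| = 44.70 ✓; |PB| = 28.30 ✓.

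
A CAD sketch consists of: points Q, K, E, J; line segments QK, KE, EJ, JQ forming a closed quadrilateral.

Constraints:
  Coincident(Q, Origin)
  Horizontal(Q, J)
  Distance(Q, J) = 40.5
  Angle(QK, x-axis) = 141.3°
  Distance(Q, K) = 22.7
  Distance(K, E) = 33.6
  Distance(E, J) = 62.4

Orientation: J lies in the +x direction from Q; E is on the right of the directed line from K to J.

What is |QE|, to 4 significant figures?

27.01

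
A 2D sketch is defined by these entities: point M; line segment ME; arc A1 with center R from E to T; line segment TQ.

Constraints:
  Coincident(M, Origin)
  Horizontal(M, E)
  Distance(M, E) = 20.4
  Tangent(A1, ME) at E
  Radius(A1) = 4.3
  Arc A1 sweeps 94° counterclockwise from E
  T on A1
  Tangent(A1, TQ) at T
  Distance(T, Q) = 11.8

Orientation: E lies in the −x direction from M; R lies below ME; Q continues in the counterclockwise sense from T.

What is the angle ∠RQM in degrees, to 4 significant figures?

39.53°

On A1, E sits at bearing 90° from R; a 94° counterclockwise sweep puts T at bearing 184°, so T = R + 4.3·(cos 184°, sin 184°) = (-24.69, -4.600). Tangency of A1 to TQ means the radius RT is perpendicular to TQ, so TQ runs along (−sin 184°, cos 184°); with |TQ| = 11.8, Q = (-23.87, -16.37). Then cos ∠RQM = QR·QM / (|QR||QM|), giving 39.53°.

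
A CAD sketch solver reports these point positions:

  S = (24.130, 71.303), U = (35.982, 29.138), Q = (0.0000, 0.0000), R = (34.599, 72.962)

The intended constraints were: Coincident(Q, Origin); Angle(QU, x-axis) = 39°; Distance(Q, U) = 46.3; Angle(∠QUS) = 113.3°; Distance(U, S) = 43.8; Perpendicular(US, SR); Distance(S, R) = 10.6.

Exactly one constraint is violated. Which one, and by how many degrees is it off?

Perpendicular(US, SR) — off by 6.70°.

Q = (0.00, 0.00) ✓; QU at 39.00° ✓; |QU| = 46.30 ✓; ∠QUS = 113.3° ✓; |US| = 43.80 ✓; ∠(US, SR) = 96.70° ✗; |SR| = 10.60 ✓.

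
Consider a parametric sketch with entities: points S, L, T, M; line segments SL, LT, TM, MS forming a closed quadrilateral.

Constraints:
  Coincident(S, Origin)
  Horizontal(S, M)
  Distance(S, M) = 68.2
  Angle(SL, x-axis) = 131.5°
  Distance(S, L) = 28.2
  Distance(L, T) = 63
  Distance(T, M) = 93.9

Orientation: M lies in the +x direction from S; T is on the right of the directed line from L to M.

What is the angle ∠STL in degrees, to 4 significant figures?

23.35°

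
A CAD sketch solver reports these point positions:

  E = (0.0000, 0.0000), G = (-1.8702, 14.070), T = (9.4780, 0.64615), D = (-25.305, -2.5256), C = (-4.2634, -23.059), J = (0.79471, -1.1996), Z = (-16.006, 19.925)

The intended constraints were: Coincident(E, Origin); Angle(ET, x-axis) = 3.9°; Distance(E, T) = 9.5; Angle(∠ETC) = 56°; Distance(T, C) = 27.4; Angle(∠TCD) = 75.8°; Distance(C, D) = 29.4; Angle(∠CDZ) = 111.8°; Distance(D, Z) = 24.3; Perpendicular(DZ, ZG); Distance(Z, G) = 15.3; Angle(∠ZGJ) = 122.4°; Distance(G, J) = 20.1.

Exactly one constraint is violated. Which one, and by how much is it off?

Distance(G, J) = 20.1 — off by 4.60.

E = (0.00, 0.00) ✓; ET at 3.900° ✓; |ET| = 9.500 ✓; ∠ETC = 56.00° ✓; |TC| = 27.40 ✓; ∠TCD = 75.80° ✓; |CD| = 29.40 ✓; ∠CDZ = 111.8° ✓; |DZ| = 24.30 ✓; ∠(DZ, ZG) = 90.00° ✓; |ZG| = 15.30 ✓; ∠ZGJ = 122.4° ✓; |GJ| = 15.50 ✗.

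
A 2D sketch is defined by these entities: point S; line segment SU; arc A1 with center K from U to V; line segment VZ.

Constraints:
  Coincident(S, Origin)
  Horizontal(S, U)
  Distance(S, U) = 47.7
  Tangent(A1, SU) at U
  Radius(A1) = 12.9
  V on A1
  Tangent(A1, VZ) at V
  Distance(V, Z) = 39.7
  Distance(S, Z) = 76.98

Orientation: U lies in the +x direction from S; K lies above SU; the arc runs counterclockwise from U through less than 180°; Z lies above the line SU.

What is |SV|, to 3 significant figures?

62.2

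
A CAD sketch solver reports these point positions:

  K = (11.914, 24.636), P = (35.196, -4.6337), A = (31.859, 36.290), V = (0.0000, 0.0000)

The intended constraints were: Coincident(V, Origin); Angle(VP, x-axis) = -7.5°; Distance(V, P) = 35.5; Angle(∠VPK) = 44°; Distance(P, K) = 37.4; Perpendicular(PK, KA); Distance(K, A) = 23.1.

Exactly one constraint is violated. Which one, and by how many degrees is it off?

Perpendicular(PK, KA) — off by 8.20°.

V = (0.00, 0.00) ✓; VP at -7.500° ✓; |VP| = 35.50 ✓; ∠VPK = 44.00° ✓; |PK| = 37.40 ✓; ∠(PK, KA) = 98.20° ✗; |KA| = 23.10 ✓.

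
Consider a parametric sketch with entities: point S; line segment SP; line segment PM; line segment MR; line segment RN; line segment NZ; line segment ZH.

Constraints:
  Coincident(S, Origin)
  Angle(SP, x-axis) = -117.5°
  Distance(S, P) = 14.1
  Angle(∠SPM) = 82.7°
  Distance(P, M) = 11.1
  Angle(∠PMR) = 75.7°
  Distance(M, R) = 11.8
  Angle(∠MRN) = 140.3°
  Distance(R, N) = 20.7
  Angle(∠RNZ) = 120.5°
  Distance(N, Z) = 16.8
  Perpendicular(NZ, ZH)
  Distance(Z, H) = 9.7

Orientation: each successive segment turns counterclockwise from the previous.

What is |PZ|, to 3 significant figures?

29.3

S is at the origin; SP runs at -117.5° with length 14.1, so P = (-6.51, -12.5). ∠SPM = 82.7° gives PM at -20.2° from the x-axis; with |PM| = 11.1, M = (3.91, -16.3). ∠PMR = 75.7° gives MR at 84.1° from the x-axis; with |MR| = 11.8, R = (5.12, -4.60). ∠MRN = 140.3° gives RN at 124° from the x-axis; with |RN| = 20.7, N = (-6.40, 12.6). ∠RNZ = 120.5° gives NZ at -177° from the x-axis; with |NZ| = 16.8, Z = (-23.2, 11.6). Then |PZ| = |Z − P| = 29.3.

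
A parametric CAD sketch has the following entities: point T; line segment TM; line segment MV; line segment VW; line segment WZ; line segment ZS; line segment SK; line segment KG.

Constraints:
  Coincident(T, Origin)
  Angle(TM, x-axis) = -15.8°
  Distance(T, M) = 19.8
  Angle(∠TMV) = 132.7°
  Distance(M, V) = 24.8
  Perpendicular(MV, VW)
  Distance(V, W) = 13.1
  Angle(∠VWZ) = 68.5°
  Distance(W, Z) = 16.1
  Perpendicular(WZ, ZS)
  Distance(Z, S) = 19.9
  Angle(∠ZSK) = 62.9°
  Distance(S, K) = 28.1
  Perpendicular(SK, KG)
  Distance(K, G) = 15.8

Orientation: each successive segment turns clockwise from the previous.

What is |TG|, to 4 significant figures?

37.70

T is at the origin; TM runs at -15.8° with length 19.8, so M = (19.05, -5.391). ∠TMV = 132.7° gives MV at -63.10° from the x-axis; with |MV| = 24.8, V = (30.27, -27.51). MV ⟂ VW, so VW runs at -153.1°; with |VW| = 13.1, W = (18.59, -33.43). ∠VWZ = 68.5° gives WZ at 95.40° from the x-axis; with |WZ| = 16.1, Z = (17.07, -17.41). WZ is perpendicular to ZS, so ZS runs at 5.400°; with |ZS| = 19.9, S = (36.89, -15.53). ∠ZSK = 62.9° gives SK at -111.7° from the x-axis; with |SK| = 28.1, K = (26.50, -41.64). SK ⟂ KG, so KG runs at 158.3°; with |KG| = 15.8, G = (11.82, -35.80). Then |TG| = |G − T| = 37.70.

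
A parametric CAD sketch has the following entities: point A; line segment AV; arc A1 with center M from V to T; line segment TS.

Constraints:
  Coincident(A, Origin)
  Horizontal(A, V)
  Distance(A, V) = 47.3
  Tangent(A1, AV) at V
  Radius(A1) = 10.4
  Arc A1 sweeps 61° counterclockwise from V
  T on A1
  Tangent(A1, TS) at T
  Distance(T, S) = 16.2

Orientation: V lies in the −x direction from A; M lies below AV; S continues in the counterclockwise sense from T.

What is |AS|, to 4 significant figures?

67.15

On A1, V sits at bearing 90° from M; a 61° counterclockwise sweep puts T at bearing 151°, so T = M + 10.4·(cos 151°, sin 151°) = (-56.40, -5.358). Tangency of A1 to TS means the radius MT is perpendicular to TS, so TS runs along (−sin 151°, cos 151°); with |TS| = 16.2, S = (-64.25, -19.53). Then |AS| = |S − A| = 67.15.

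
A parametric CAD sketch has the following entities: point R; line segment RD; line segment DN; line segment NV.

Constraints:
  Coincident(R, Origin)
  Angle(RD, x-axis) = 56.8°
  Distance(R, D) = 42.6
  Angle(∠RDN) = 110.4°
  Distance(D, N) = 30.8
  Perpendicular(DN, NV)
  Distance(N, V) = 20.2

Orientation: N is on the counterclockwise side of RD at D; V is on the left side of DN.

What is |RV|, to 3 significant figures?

49.7

R is at the origin; RD runs at 56.8° with length 42.6, so D = 42.6·(cos 56.8°, sin 56.8°) = (23.3, 35.6). ∠RDN = 110.4°, so DN runs at 56.8° + (180° − 110.4°) = 126° from the x-axis; with |DN| = 30.8, N = D + 30.8·(cos 126°, sin 126°) = (5.05, 60.4). DN is perpendicular to NV; with |NV| = 20.2 on the left of DN, V = N + 20.2·(-0.805, -0.593) = (-11.2, 48.4). Then |RV| = |V − R| = 49.7.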